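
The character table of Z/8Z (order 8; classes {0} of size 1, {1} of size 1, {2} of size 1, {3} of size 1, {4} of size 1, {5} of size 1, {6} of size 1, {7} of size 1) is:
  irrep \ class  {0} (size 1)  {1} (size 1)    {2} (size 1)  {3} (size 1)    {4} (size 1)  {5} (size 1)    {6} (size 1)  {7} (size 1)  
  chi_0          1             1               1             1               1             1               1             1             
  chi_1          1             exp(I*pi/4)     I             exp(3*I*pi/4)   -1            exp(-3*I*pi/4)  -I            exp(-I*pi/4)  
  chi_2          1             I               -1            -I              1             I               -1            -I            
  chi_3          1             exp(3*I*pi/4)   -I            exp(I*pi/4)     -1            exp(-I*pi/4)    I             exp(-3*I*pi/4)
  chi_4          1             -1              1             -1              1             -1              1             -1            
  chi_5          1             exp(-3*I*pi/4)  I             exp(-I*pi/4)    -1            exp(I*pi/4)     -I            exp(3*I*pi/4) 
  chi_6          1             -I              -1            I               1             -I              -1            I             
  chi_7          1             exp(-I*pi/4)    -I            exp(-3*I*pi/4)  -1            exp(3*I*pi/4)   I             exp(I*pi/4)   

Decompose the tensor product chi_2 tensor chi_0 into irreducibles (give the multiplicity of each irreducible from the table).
chi_2 tensor chi_0 = chi_2 (all other irreducibles have multiplicity 0).

Solution. The character of a tensor product is the pointwise product (chi_2 * chi_0)(C) = chi_2(C) * chi_0(C):
  {0}: (1)*(1), {1}: (I)*(1), {2}: (-1)*(1), {3}: (-I)*(1), {4}: (1)*(1), {5}: (I)*(1), {6}: (-1)*(1), {7}: (-I)*(1)
so (chi_2 * chi_0) takes values
  {0} -> 1, {1} -> I, {2} -> -1, {3} -> -I, {4} -> 1, {5} -> I, {6} -> -1, {7} -> -I.
Now take the inner product of this character with each irreducible chi from the table, <chi_2*chi_0, chi> = (1/8) sum_C |C| (chi_2*chi_0)(C) conj(chi(C)):
  <chi_2*chi_0, chi_0> = (1/8)[1*(1)*conj(1) + 1*(I)*conj(1) + 1*(-1)*conj(1) + 1*(-I)*conj(1) + 1*(1)*conj(1) + 1*(I)*conj(1) + 1*(-1)*conj(1) + 1*(-I)*conj(1)]
      = (1/8)[(1) + (I) + (-1) + (-I) + (1) + (I) + (-1) + (-I)] = 0/8 = 0
  <chi_2*chi_0, chi_1> = (1/8)[1*(1)*conj(1) + 1*(I)*conj(exp(I*pi/4)) + 1*(-1)*conj(I) + 1*(-I)*conj(exp(3*I*pi/4)) + 1*(1)*conj(-1) + 1*(I)*conj(exp(-3*I*pi/4)) + 1*(-1)*conj(-I) + 1*(-I)*conj(exp(-I*pi/4))]
      = (1/8)[(1) + (exp(I*pi/4)) + (I) + (-exp(-I*pi/4)) + (-1) + (exp(-3*I*pi/4)) + (-I) + (-exp(3*I*pi/4))] = 0/8 = 0
  <chi_2*chi_0, chi_2> = (1/8)[1*(1)*conj(1) + 1*(I)*conj(I) + 1*(-1)*conj(-1) + 1*(-I)*conj(-I) + 1*(1)*conj(1) + 1*(I)*conj(I) + 1*(-1)*conj(-1) + 1*(-I)*conj(-I)]
      = (1/8)[(1) + (1) + (1) + (1) + (1) + (1) + (1) + (1)] = 8/8 = 1
  <chi_2*chi_0, chi_3> = (1/8)[1*(1)*conj(1) + 1*(I)*conj(exp(3*I*pi/4)) + 1*(-1)*conj(-I) + 1*(-I)*conj(exp(I*pi/4)) + 1*(1)*conj(-1) + 1*(I)*conj(exp(-I*pi/4)) + 1*(-1)*conj(I) + 1*(-I)*conj(exp(-3*I*pi/4))]
      = (1/8)[(1) + (exp(-I*pi/4)) + (-I) + (-exp(I*pi/4)) + (-1) + (exp(3*I*pi/4)) + (I) + (-exp(-3*I*pi/4))] = 0/8 = 0
  <chi_2*chi_0, chi_4> = (1/8)[1*(1)*conj(1) + 1*(I)*conj(-1) + 1*(-1)*conj(1) + 1*(-I)*conj(-1) + 1*(1)*conj(1) + 1*(I)*conj(-1) + 1*(-1)*conj(1) + 1*(-I)*conj(-1)]
      = (1/8)[(1) + (-I) + (-1) + (I) + (1) + (-I) + (-1) + (I)] = 0/8 = 0
  <chi_2*chi_0, chi_5> = (1/8)[1*(1)*conj(1) + 1*(I)*conj(exp(-3*I*pi/4)) + 1*(-1)*conj(I) + 1*(-I)*conj(exp(-I*pi/4)) + 1*(1)*conj(-1) + 1*(I)*conj(exp(I*pi/4)) + 1*(-1)*conj(-I) + 1*(-I)*conj(exp(3*I*pi/4))]
      = (1/8)[(1) + (exp(-3*I*pi/4)) + (I) + (-exp(3*I*pi/4)) + (-1) + (exp(I*pi/4)) + (-I) + (-exp(-I*pi/4))] = 0/8 = 0
  <chi_2*chi_0, chi_6> = (1/8)[1*(1)*conj(1) + 1*(I)*conj(-I) + 1*(-1)*conj(-1) + 1*(-I)*conj(I) + 1*(1)*conj(1) + 1*(I)*conj(-I) + 1*(-1)*conj(-1) + 1*(-I)*conj(I)]
      = (1/8)[(1) + (-1) + (1) + (-1) + (1) + (-1) + (1) + (-1)] = 0/8 = 0
  <chi_2*chi_0, chi_7> = (1/8)[1*(1)*conj(1) + 1*(I)*conj(exp(-I*pi/4)) + 1*(-1)*conj(-I) + 1*(-I)*conj(exp(-3*I*pi/4)) + 1*(1)*conj(-1) + 1*(I)*conj(exp(3*I*pi/4)) + 1*(-1)*conj(I) + 1*(-I)*conj(exp(I*pi/4))]
      = (1/8)[(1) + (exp(3*I*pi/4)) + (-I) + (-exp(-3*I*pi/4)) + (-1) + (exp(-I*pi/4)) + (I) + (-exp(I*pi/4))] = 0/8 = 0
(Exp terms are combined using exp(i*s)*conj(exp(i*t)) = exp(i*(s-t)), and sums of them are collapsed using the identity that for every m > 1 the m distinct m-th roots of unity sum to 0, e.g. 1 + exp(2*I*pi/3) + exp(-2*I*pi/3) = 0.)
Hence the multiplicities are chi_2: 1. Dimension check: dim(chi_2)*dim(chi_0) = 1*1 = 1 and sum (mult * dim) = 1*1 = 1.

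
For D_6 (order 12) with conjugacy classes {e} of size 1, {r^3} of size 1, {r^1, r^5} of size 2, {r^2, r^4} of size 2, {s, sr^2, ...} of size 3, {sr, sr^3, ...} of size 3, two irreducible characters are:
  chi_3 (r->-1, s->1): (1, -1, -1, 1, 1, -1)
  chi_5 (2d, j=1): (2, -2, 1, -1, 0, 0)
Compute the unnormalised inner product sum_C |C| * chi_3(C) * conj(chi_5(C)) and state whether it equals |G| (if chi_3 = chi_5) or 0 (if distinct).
Sum = 0; so <chi_3, chi_5> = 0 (distinct irreducibles are orthogonal).

Reasoning: Compute term by term over conjugacy classes (|C| * chi_3(C) * conj(chi_5(C))):
  1*(1)*conj(2) + 1*(-1)*conj(-2) + 2*(-1)*conj(1) + 2*(1)*conj(-1) + 3*(1)*conj(0) + 3*(-1)*conj(0)
  = (2) + (2) + (-2) + (-2) + (0) + (0)
  = 0.
Dividing by |G| = 12 gives 0/12 = 0, matching the row-orthogonality relation <chi_3, chi_5> = [chi_3 = chi_5].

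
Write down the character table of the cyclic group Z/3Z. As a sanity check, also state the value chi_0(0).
Character table of Z/3Z (irreps indexed chi_0,...,chi_2 with chi_k(m) = zeta_3^(k*m), zeta_3 = exp(2*pi*i/3)):
  irrep \ class  {0} (size 1)  {1} (size 1)    {2} (size 1)  
  chi_0          1             1               1             
  chi_1          1             exp(2*I*pi/3)   exp(-2*I*pi/3)
  chi_2          1             exp(-2*I*pi/3)  exp(2*I*pi/3) 

Spot check: chi_0(0) = zeta_3^(0*0) = zeta_3^0 = 1.

Why: Z/3Z is abelian, so all 3 irreducible complex representations are 1-dimensional. They are given by chi_k(m) = zeta_3^(k*m) for k = 0,...,2. Row orthogonality: sum_m chi_k(m) conj(chi_l(m)) = 3 * [k = l].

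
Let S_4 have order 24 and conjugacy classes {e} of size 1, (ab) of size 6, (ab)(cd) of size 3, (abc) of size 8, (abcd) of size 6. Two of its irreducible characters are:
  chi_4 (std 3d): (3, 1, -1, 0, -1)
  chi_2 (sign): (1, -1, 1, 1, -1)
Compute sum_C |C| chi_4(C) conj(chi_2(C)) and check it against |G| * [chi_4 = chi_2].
Sum = 0; so <chi_4, chi_2> = 0 (distinct irreducibles are orthogonal).

Solution. Compute term by term over conjugacy classes (|C| * chi_4(C) * conj(chi_2(C))):
  1*(3)*conj(1) + 6*(1)*conj(-1) + 3*(-1)*conj(1) + 8*(0)*conj(1) + 6*(-1)*conj(-1)
  = (3) + (-6) + (-3) + (0) + (6)
  = 0.
Dividing by |G| = 24 gives 0/24 = 0, matching the row-orthogonality relation <chi_4, chi_2> = [chi_4 = chi_2].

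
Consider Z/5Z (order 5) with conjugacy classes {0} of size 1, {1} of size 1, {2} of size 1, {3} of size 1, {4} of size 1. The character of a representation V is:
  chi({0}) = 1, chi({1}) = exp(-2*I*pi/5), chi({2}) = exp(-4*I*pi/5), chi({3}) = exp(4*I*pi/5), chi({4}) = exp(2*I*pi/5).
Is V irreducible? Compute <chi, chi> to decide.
Irreducible: <chi, chi> = 1.

Reasoning: <chi, chi> = (1/|G|) sum_C |C| * |chi(C)|^2 = (1/5)[1*|1|^2 + 1*|exp(-2*I*pi/5)|^2 + 1*|exp(-4*I*pi/5)|^2 + 1*|exp(4*I*pi/5)|^2 + 1*|exp(2*I*pi/5)|^2]
  = (1/5)[(1) + (1) + (1) + (1) + (1)] = 5/5 = 1.
(Exp terms are combined using exp(i*s)*conj(exp(i*t)) = exp(i*(s-t)), and sums of them are collapsed using the identity that for every m > 1 the m distinct m-th roots of unity sum to 0, e.g. 1 + exp(2*I*pi/3) + exp(-2*I*pi/3) = 0.)
A character is irreducible iff <chi, chi> = 1, so this representation is irreducible.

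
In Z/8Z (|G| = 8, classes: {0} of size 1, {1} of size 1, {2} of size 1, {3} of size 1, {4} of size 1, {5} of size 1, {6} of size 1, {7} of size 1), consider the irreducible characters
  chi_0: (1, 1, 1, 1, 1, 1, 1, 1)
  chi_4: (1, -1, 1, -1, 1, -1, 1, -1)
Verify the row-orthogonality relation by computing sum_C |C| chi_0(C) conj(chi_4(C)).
Sum = 0; so <chi_0, chi_4> = 0 (distinct irreducibles are orthogonal).

Proof sketch: Compute term by term over conjugacy classes (|C| * chi_0(C) * conj(chi_4(C))):
  1*(1)*conj(1) + 1*(1)*conj(-1) + 1*(1)*conj(1) + 1*(1)*conj(-1) + 1*(1)*conj(1) + 1*(1)*conj(-1) + 1*(1)*conj(1) + 1*(1)*conj(-1)
  = (1) + (-1) + (1) + (-1) + (1) + (-1) + (1) + (-1)
  = 0.
(Exp terms are combined using exp(i*s)*conj(exp(i*t)) = exp(i*(s-t)), and sums of them are collapsed using the identity that for every m > 1 the m distinct m-th roots of unity sum to 0, e.g. 1 + exp(2*I*pi/3) + exp(-2*I*pi/3) = 0.)
Dividing by |G| = 8 gives 0/8 = 0, matching the row-orthogonality relation <chi_0, chi_4> = [chi_0 = chi_4].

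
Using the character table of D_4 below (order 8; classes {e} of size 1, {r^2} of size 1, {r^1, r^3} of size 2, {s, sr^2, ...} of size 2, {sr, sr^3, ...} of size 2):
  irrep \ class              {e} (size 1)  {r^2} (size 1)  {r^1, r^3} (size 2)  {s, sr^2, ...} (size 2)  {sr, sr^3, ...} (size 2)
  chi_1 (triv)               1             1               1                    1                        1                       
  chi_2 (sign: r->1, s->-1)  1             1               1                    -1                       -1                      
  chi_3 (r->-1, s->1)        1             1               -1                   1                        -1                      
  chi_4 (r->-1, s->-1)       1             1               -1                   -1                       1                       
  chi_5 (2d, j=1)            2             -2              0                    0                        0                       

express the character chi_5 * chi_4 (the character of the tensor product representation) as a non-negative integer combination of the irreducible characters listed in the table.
chi_5 tensor chi_4 = chi_5 (all other irreducibles have multiplicity 0).

Details: The character of a tensor product is the pointwise product (chi_5 * chi_4)(C) = chi_5(C) * chi_4(C):
  {e}: (2)*(1), {r^2}: (-2)*(1), {r^1, r^3}: (0)*(-1), {s, sr^2, ...}: (0)*(-1), {sr, sr^3, ...}: (0)*(1)
so (chi_5 * chi_4) takes values
  {e} -> 2, {r^2} -> -2, {r^1, r^3} -> 0, {s, sr^2, ...} -> 0, {sr, sr^3, ...} -> 0.
Now take the inner product of this character with each irreducible chi from the table, <chi_5*chi_4, chi> = (1/8) sum_C |C| (chi_5*chi_4)(C) conj(chi(C)):
  <chi_5*chi_4, chi_1> = (1/8)[1*(2)*conj(1) + 1*(-2)*conj(1) + 2*(0)*conj(1) + 2*(0)*conj(1) + 2*(0)*conj(1)]
      = (1/8)[(2) + (-2) + (0) + (0) + (0)] = 0/8 = 0
  <chi_5*chi_4, chi_2> = (1/8)[1*(2)*conj(1) + 1*(-2)*conj(1) + 2*(0)*conj(1) + 2*(0)*conj(-1) + 2*(0)*conj(-1)]
      = (1/8)[(2) + (-2) + (0) + (0) + (0)] = 0/8 = 0
  <chi_5*chi_4, chi_3> = (1/8)[1*(2)*conj(1) + 1*(-2)*conj(1) + 2*(0)*conj(-1) + 2*(0)*conj(1) + 2*(0)*conj(-1)]
      = (1/8)[(2) + (-2) + (0) + (0) + (0)] = 0/8 = 0
  <chi_5*chi_4, chi_4> = (1/8)[1*(2)*conj(1) + 1*(-2)*conj(1) + 2*(0)*conj(-1) + 2*(0)*conj(-1) + 2*(0)*conj(1)]
      = (1/8)[(2) + (-2) + (0) + (0) + (0)] = 0/8 = 0
  <chi_5*chi_4, chi_5> = (1/8)[1*(2)*conj(2) + 1*(-2)*conj(-2) + 2*(0)*conj(0) + 2*(0)*conj(0) + 2*(0)*conj(0)]
      = (1/8)[(4) + (4) + (0) + (0) + (0)] = 8/8 = 1
Hence the multiplicities are chi_5: 1. Dimension check: dim(chi_5)*dim(chi_4) = 2*1 = 2 and sum (mult * dim) = 1*2 = 2.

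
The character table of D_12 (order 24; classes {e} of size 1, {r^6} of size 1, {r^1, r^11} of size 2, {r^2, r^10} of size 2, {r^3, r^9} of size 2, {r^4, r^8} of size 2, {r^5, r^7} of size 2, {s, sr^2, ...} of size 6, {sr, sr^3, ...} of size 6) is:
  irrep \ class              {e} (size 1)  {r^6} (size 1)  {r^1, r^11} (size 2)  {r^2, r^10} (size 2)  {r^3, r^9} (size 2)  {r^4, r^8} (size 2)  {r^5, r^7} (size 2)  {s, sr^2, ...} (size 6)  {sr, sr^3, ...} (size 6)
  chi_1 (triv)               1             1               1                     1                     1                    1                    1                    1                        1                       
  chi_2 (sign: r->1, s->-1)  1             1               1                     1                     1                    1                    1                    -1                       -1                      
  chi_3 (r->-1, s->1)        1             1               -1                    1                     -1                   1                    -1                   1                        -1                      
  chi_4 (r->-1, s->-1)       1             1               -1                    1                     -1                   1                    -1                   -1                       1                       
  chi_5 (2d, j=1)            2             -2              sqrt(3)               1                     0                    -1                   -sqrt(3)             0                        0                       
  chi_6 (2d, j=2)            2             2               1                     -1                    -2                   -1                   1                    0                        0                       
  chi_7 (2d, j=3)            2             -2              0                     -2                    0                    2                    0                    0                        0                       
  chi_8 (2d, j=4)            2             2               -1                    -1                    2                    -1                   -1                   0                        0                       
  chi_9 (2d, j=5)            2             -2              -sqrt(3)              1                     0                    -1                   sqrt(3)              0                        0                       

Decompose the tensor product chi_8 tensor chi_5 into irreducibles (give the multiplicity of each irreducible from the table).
chi_8 tensor chi_5 = chi_7 + chi_9 (all other irreducibles have multiplicity 0).

Working: The character of a tensor product is the pointwise product (chi_8 * chi_5)(C) = chi_8(C) * chi_5(C):
  {e}: (2)*(2), {r^6}: (2)*(-2), {r^1, r^11}: (-1)*(sqrt(3)), {r^2, r^10}: (-1)*(1), {r^3, r^9}: (2)*(0), {r^4, r^8}: (-1)*(-1), {r^5, r^7}: (-1)*(-sqrt(3)), {s, sr^2, ...}: (0)*(0), {sr, sr^3, ...}: (0)*(0)
so (chi_8 * chi_5) takes values
  {e} -> 4, {r^6} -> -4, {r^1, r^11} -> -sqrt(3), {r^2, r^10} -> -1, {r^3, r^9} -> 0, {r^4, r^8} -> 1, {r^5, r^7} -> sqrt(3), {s, sr^2, ...} -> 0, {sr, sr^3, ...} -> 0.
Now take the inner product of this character with each irreducible chi from the table, <chi_8*chi_5, chi> = (1/24) sum_C |C| (chi_8*chi_5)(C) conj(chi(C)):
  <chi_8*chi_5, chi_1> = (1/24)[1*(4)*conj(1) + 1*(-4)*conj(1) + 2*(-sqrt(3))*conj(1) + 2*(-1)*conj(1) + 2*(0)*conj(1) + 2*(1)*conj(1) + 2*(sqrt(3))*conj(1) + 6*(0)*conj(1) + 6*(0)*conj(1)]
      = (1/24)[(4) + (-4) + (-2*sqrt(3)) + (-2) + (0) + (2) + (2*sqrt(3)) + (0) + (0)] = 0/24 = 0
  <chi_8*chi_5, chi_2> = (1/24)[1*(4)*conj(1) + 1*(-4)*conj(1) + 2*(-sqrt(3))*conj(1) + 2*(-1)*conj(1) + 2*(0)*conj(1) + 2*(1)*conj(1) + 2*(sqrt(3))*conj(1) + 6*(0)*conj(-1) + 6*(0)*conj(-1)]
      = (1/24)[(4) + (-4) + (-2*sqrt(3)) + (-2) + (0) + (2) + (2*sqrt(3)) + (0) + (0)] = 0/24 = 0
  <chi_8*chi_5, chi_3> = (1/24)[1*(4)*conj(1) + 1*(-4)*conj(1) + 2*(-sqrt(3))*conj(-1) + 2*(-1)*conj(1) + 2*(0)*conj(-1) + 2*(1)*conj(1) + 2*(sqrt(3))*conj(-1) + 6*(0)*conj(1) + 6*(0)*conj(-1)]
      = (1/24)[(4) + (-4) + (2*sqrt(3)) + (-2) + (0) + (2) + (-2*sqrt(3)) + (0) + (0)] = 0/24 = 0
  <chi_8*chi_5, chi_4> = (1/24)[1*(4)*conj(1) + 1*(-4)*conj(1) + 2*(-sqrt(3))*conj(-1) + 2*(-1)*conj(1) + 2*(0)*conj(-1) + 2*(1)*conj(1) + 2*(sqrt(3))*conj(-1) + 6*(0)*conj(-1) + 6*(0)*conj(1)]
      = (1/24)[(4) + (-4) + (2*sqrt(3)) + (-2) + (0) + (2) + (-2*sqrt(3)) + (0) + (0)] = 0/24 = 0
  <chi_8*chi_5, chi_5> = (1/24)[1*(4)*conj(2) + 1*(-4)*conj(-2) + 2*(-sqrt(3))*conj(sqrt(3)) + 2*(-1)*conj(1) + 2*(0)*conj(0) + 2*(1)*conj(-1) + 2*(sqrt(3))*conj(-sqrt(3)) + 6*(0)*conj(0) + 6*(0)*conj(0)]
      = (1/24)[(8) + (8) + (-6) + (-2) + (0) + (-2) + (-6) + (0) + (0)] = 0/24 = 0
  <chi_8*chi_5, chi_6> = (1/24)[1*(4)*conj(2) + 1*(-4)*conj(2) + 2*(-sqrt(3))*conj(1) + 2*(-1)*conj(-1) + 2*(0)*conj(-2) + 2*(1)*conj(-1) + 2*(sqrt(3))*conj(1) + 6*(0)*conj(0) + 6*(0)*conj(0)]
      = (1/24)[(8) + (-8) + (-2*sqrt(3)) + (2) + (0) + (-2) + (2*sqrt(3)) + (0) + (0)] = 0/24 = 0
  <chi_8*chi_5, chi_7> = (1/24)[1*(4)*conj(2) + 1*(-4)*conj(-2) + 2*(-sqrt(3))*conj(0) + 2*(-1)*conj(-2) + 2*(0)*conj(0) + 2*(1)*conj(2) + 2*(sqrt(3))*conj(0) + 6*(0)*conj(0) + 6*(0)*conj(0)]
      = (1/24)[(8) + (8) + (0) + (4) + (0) + (4) + (0) + (0) + (0)] = 24/24 = 1
  <chi_8*chi_5, chi_8> = (1/24)[1*(4)*conj(2) + 1*(-4)*conj(2) + 2*(-sqrt(3))*conj(-1) + 2*(-1)*conj(-1) + 2*(0)*conj(2) + 2*(1)*conj(-1) + 2*(sqrt(3))*conj(-1) + 6*(0)*conj(0) + 6*(0)*conj(0)]
      = (1/24)[(8) + (-8) + (2*sqrt(3)) + (2) + (0) + (-2) + (-2*sqrt(3)) + (0) + (0)] = 0/24 = 0
  <chi_8*chi_5, chi_9> = (1/24)[1*(4)*conj(2) + 1*(-4)*conj(-2) + 2*(-sqrt(3))*conj(-sqrt(3)) + 2*(-1)*conj(1) + 2*(0)*conj(0) + 2*(1)*conj(-1) + 2*(sqrt(3))*conj(sqrt(3)) + 6*(0)*conj(0) + 6*(0)*conj(0)]
      = (1/24)[(8) + (8) + (6) + (-2) + (0) + (-2) + (6) + (0) + (0)] = 24/24 = 1
Hence the multiplicities are chi_7: 1, chi_9: 1. Dimension check: dim(chi_8)*dim(chi_5) = 2*2 = 4 and sum (mult * dim) = 1*2 + 1*2 = 4.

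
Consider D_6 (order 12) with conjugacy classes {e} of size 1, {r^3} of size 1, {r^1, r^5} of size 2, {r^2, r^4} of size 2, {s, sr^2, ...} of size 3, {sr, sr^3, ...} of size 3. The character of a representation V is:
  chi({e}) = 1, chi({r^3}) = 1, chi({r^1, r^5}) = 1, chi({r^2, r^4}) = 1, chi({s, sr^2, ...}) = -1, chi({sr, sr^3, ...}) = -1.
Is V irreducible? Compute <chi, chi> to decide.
Irreducible: <chi, chi> = 1.

Working: <chi, chi> = (1/|G|) sum_C |C| * |chi(C)|^2 = (1/12)[1*|1|^2 + 1*|1|^2 + 2*|1|^2 + 2*|1|^2 + 3*|-1|^2 + 3*|-1|^2]
  = (1/12)[(1) + (1) + (2) + (2) + (3) + (3)] = 12/12 = 1.
A character is irreducible iff <chi, chi> = 1, so this representation is irreducible.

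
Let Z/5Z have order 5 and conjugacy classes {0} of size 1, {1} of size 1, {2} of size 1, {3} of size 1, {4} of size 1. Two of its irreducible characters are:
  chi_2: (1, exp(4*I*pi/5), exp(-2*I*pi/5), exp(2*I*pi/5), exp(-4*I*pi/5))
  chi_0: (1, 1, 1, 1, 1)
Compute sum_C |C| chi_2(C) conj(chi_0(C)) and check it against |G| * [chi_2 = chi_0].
Sum = 0; so <chi_2, chi_0> = 0 (distinct irreducibles are orthogonal).

Argument: Compute term by term over conjugacy classes (|C| * chi_2(C) * conj(chi_0(C))):
  1*(1)*conj(1) + 1*(exp(4*I*pi/5))*conj(1) + 1*(exp(-2*I*pi/5))*conj(1) + 1*(exp(2*I*pi/5))*conj(1) + 1*(exp(-4*I*pi/5))*conj(1)
  = (1) + (exp(4*I*pi/5)) + (exp(-2*I*pi/5)) + (exp(2*I*pi/5)) + (exp(-4*I*pi/5))
  = 0.
(Exp terms are combined using exp(i*s)*conj(exp(i*t)) = exp(i*(s-t)), and sums of them are collapsed using the identity that for every m > 1 the m distinct m-th roots of unity sum to 0, e.g. 1 + exp(2*I*pi/3) + exp(-2*I*pi/3) = 0.)
Dividing by |G| = 5 gives 0/5 = 0, matching the row-orthogonality relation <chi_2, chi_0> = [chi_2 = chi_0].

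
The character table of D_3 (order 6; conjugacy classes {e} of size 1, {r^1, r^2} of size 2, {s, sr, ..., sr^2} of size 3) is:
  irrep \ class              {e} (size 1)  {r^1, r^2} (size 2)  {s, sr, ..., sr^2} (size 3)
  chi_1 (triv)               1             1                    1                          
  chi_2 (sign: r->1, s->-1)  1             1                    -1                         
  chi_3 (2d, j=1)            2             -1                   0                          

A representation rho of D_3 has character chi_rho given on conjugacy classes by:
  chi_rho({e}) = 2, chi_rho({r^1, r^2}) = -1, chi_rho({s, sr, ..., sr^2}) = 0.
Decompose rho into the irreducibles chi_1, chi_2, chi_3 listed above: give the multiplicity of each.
Multiplicities: chi_1: 0, chi_2: 0, chi_3: 1.

Details: Use <chi_rho, chi> = (1/|G|) sum_C |C| * chi_rho(C) * conj(chi(C)) with |G| = 6 for each irreducible chi in the table:
  <chi_rho, chi_1> = (1/6)[1*(2)*conj(1) + 2*(-1)*conj(1) + 3*(0)*conj(1)]
      = (1/6)[(2) + (-2) + (0)] = 0/6 = 0
  <chi_rho, chi_2> = (1/6)[1*(2)*conj(1) + 2*(-1)*conj(1) + 3*(0)*conj(-1)]
      = (1/6)[(2) + (-2) + (0)] = 0/6 = 0
  <chi_rho, chi_3> = (1/6)[1*(2)*conj(2) + 2*(-1)*conj(-1) + 3*(0)*conj(0)]
      = (1/6)[(4) + (2) + (0)] = 6/6 = 1
Dimension check: dim(rho) = sum (mult * dim) = 0*1 + 0*1 + 1*2 = 2 = chi_rho(e) = 2.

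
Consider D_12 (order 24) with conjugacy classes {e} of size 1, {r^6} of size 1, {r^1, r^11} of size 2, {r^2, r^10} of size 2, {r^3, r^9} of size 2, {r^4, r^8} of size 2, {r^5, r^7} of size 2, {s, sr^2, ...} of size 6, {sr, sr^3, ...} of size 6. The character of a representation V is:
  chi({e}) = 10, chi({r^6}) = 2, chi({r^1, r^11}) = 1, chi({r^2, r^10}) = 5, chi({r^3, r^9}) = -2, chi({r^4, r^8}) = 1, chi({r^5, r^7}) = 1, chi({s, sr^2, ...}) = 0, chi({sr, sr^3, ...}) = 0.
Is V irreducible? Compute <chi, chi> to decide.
Not irreducible (reducible): <chi, chi> = 7 > 1.

Solution. <chi, chi> = (1/|G|) sum_C |C| * |chi(C)|^2 = (1/24)[1*|10|^2 + 1*|2|^2 + 2*|1|^2 + 2*|5|^2 + 2*|-2|^2 + 2*|1|^2 + 2*|1|^2 + 6*|0|^2 + 6*|0|^2]
  = (1/24)[(100) + (4) + (2) + (50) + (8) + (2) + (2) + (0) + (0)] = 168/24 = 7.
A character is irreducible iff <chi, chi> = 1, so this representation is reducible.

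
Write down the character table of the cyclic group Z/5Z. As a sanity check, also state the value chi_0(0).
Character table of Z/5Z (irreps indexed chi_0,...,chi_4 with chi_k(m) = zeta_5^(k*m), zeta_5 = exp(2*pi*i/5)):
  irrep \ class  {0} (size 1)  {1} (size 1)    {2} (size 1)    {3} (size 1)    {4} (size 1)  
  chi_0          1             1               1               1               1             
  chi_1          1             exp(2*I*pi/5)   exp(4*I*pi/5)   exp(-4*I*pi/5)  exp(-2*I*pi/5)
  chi_2          1             exp(4*I*pi/5)   exp(-2*I*pi/5)  exp(2*I*pi/5)   exp(-4*I*pi/5)
  chi_3          1             exp(-4*I*pi/5)  exp(2*I*pi/5)   exp(-2*I*pi/5)  exp(4*I*pi/5) 
  chi_4          1             exp(-2*I*pi/5)  exp(-4*I*pi/5)  exp(4*I*pi/5)   exp(2*I*pi/5) 

Spot check: chi_0(0) = zeta_5^(0*0) = zeta_5^0 = 1.

Details: Z/5Z is abelian, so all 5 irreducible complex representations are 1-dimensional. They are given by chi_k(m) = zeta_5^(k*m) for k = 0,...,4. Row orthogonality: sum_m chi_k(m) conj(chi_l(m)) = 5 * [k = l].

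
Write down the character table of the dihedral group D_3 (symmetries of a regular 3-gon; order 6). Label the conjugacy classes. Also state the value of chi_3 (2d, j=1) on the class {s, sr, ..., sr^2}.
Conjugacy classes: {e} of size 1, {r^1, r^2} of size 2, {s, sr, ..., sr^2} of size 3.
Character table:
  irrep \ class              {e} (size 1)  {r^1, r^2} (size 2)  {s, sr, ..., sr^2} (size 3)
  chi_1 (triv)               1             1                    1                          
  chi_2 (sign: r->1, s->-1)  1             1                    -1                         
  chi_3 (2d, j=1)            2             -1                   0                          

Spot check: chi_3 (2d, j=1) on {s, sr, ..., sr^2} = 0.

Reasoning: D_3 has order 2*3 = 6 with 3 conjugacy classes, hence 3 irreducibles. Sum of squared dims 1 + 1 + 4 = 6 = |G|. Linear characters come from the abelianisation; the 2-dimensional irreps have character r^k -> 2*cos(2*pi*j*k/3), reflections -> 0.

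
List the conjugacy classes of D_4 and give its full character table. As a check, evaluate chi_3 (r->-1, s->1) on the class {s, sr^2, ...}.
Conjugacy classes: {e} of size 1, {r^2} of size 1, {r^1, r^3} of size 2, {s, sr^2, ...} of size 2, {sr, sr^3, ...} of size 2.
Character table:
  irrep \ class              {e} (size 1)  {r^2} (size 1)  {r^1, r^3} (size 2)  {s, sr^2, ...} (size 2)  {sr, sr^3, ...} (size 2)
  chi_1 (triv)               1             1               1                    1                        1                       
  chi_2 (sign: r->1, s->-1)  1             1               1                    -1                       -1                      
  chi_3 (r->-1, s->1)        1             1               -1                   1                        -1                      
  chi_4 (r->-1, s->-1)       1             1               -1                   -1                       1                       
  chi_5 (2d, j=1)            2             -2              0                    0                        0                       

Spot check: chi_3 (r->-1, s->1) on {s, sr^2, ...} = 1.

Reasoning: D_4 has order 2*4 = 8 with 5 conjugacy classes, hence 5 irreducibles. Sum of squared dims 1 + 1 + 1 + 1 + 4 = 8 = |G|. Linear characters come from the abelianisation; the 2-dimensional irreps have character r^k -> 2*cos(2*pi*j*k/4), reflections -> 0.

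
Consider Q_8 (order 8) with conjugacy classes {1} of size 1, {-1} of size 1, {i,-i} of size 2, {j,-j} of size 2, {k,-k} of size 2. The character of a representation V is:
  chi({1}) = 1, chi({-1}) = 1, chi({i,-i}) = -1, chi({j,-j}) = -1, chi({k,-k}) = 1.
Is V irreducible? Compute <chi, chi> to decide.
Irreducible: <chi, chi> = 1.

Argument: <chi, chi> = (1/|G|) sum_C |C| * |chi(C)|^2 = (1/8)[1*|1|^2 + 1*|1|^2 + 2*|-1|^2 + 2*|-1|^2 + 2*|1|^2]
  = (1/8)[(1) + (1) + (2) + (2) + (2)] = 8/8 = 1.
A character is irreducible iff <chi, chi> = 1, so this representation is irreducible.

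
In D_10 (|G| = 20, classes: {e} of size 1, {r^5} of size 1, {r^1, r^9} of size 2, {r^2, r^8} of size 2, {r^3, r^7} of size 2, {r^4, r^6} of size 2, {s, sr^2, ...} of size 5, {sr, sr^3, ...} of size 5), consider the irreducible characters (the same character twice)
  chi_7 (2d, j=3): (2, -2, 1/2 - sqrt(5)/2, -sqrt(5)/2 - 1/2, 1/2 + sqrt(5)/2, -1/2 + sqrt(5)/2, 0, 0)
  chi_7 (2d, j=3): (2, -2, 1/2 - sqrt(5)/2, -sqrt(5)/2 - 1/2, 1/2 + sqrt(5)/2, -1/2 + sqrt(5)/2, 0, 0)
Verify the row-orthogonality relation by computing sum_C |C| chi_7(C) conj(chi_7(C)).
Sum = 20 = |G| = 20; so <chi_7, chi_7> = 1 (norm-1 confirms irreducibility).

Why: Compute term by term over conjugacy classes (|C| * chi_7(C) * conj(chi_7(C))):
  1*(2)*conj(2) + 1*(-2)*conj(-2) + 2*(1/2 - sqrt(5)/2)*conj(1/2 - sqrt(5)/2) + 2*(-sqrt(5)/2 - 1/2)*conj(-sqrt(5)/2 - 1/2) + 2*(1/2 + sqrt(5)/2)*conj(1/2 + sqrt(5)/2) + 2*(-1/2 + sqrt(5)/2)*conj(-1/2 + sqrt(5)/2) + 5*(0)*conj(0) + 5*(0)*conj(0)
  = (4) + (4) + (3 - sqrt(5)) + (sqrt(5) + 3) + (sqrt(5) + 3) + (3 - sqrt(5)) + (0) + (0)
  = 20.
Dividing by |G| = 20 gives 20/20 = 1, matching the row-orthogonality relation <chi_7, chi_7> = [chi_7 = chi_7].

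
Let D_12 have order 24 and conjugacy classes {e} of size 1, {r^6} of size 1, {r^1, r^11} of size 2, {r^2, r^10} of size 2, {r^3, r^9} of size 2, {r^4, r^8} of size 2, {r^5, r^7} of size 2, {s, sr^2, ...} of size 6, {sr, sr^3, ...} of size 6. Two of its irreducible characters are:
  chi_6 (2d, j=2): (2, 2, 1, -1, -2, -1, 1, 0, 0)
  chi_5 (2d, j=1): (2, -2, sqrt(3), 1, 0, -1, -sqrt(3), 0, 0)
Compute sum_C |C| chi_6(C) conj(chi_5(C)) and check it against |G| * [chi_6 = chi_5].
Sum = 0; so <chi_6, chi_5> = 0 (distinct irreducibles are orthogonal).

Explanation: Compute term by term over conjugacy classes (|C| * chi_6(C) * conj(chi_5(C))):
  1*(2)*conj(2) + 1*(2)*conj(-2) + 2*(1)*conj(sqrt(3)) + 2*(-1)*conj(1) + 2*(-2)*conj(0) + 2*(-1)*conj(-1) + 2*(1)*conj(-sqrt(3)) + 6*(0)*conj(0) + 6*(0)*conj(0)
  = (4) + (-4) + (2*sqrt(3)) + (-2) + (0) + (2) + (-2*sqrt(3)) + (0) + (0)
  = 0.
Dividing by |G| = 24 gives 0/24 = 0, matching the row-orthogonality relation <chi_6, chi_5> = [chi_6 = chi_5].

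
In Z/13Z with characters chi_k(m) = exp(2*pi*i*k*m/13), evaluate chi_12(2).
chi_12(2) = zeta_13^24 = exp(-4*I*pi/13)

Derivation: chi_12(2) = zeta_13^(12*2) = zeta_13^24. Since zeta_13^13 = 1, this equals zeta_13^11 = exp(2*pi*i*11/13) = exp(-4*I*pi/13).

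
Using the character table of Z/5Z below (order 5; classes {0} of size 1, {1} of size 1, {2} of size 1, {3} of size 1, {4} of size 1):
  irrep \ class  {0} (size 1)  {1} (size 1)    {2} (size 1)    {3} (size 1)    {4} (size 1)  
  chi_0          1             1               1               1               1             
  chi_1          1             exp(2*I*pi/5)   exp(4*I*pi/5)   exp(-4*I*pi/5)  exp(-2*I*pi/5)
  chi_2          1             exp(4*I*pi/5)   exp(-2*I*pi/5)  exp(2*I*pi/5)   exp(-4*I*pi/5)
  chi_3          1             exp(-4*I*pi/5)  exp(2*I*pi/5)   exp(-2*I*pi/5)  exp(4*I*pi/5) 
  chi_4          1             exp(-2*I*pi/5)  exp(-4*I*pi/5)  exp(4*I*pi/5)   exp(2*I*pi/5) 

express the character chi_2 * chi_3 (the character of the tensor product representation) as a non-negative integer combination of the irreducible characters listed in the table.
chi_2 tensor chi_3 = chi_0 (all other irreducibles have multiplicity 0).

Justification: The character of a tensor product is the pointwise product (chi_2 * chi_3)(C) = chi_2(C) * chi_3(C):
  {0}: (1)*(1), {1}: (exp(4*I*pi/5))*(exp(-4*I*pi/5)), {2}: (exp(-2*I*pi/5))*(exp(2*I*pi/5)), {3}: (exp(2*I*pi/5))*(exp(-2*I*pi/5)), {4}: (exp(-4*I*pi/5))*(exp(4*I*pi/5))
so (chi_2 * chi_3) takes values
  {0} -> 1, {1} -> 1, {2} -> 1, {3} -> 1, {4} -> 1.
Now take the inner product of this character with each irreducible chi from the table, <chi_2*chi_3, chi> = (1/5) sum_C |C| (chi_2*chi_3)(C) conj(chi(C)):
  <chi_2*chi_3, chi_0> = (1/5)[1*(1)*conj(1) + 1*(1)*conj(1) + 1*(1)*conj(1) + 1*(1)*conj(1) + 1*(1)*conj(1)]
      = (1/5)[(1) + (1) + (1) + (1) + (1)] = 5/5 = 1
  <chi_2*chi_3, chi_1> = (1/5)[1*(1)*conj(1) + 1*(1)*conj(exp(2*I*pi/5)) + 1*(1)*conj(exp(4*I*pi/5)) + 1*(1)*conj(exp(-4*I*pi/5)) + 1*(1)*conj(exp(-2*I*pi/5))]
      = (1/5)[(1) + (exp(-2*I*pi/5)) + (exp(-4*I*pi/5)) + (exp(4*I*pi/5)) + (exp(2*I*pi/5))] = 0/5 = 0
  <chi_2*chi_3, chi_2> = (1/5)[1*(1)*conj(1) + 1*(1)*conj(exp(4*I*pi/5)) + 1*(1)*conj(exp(-2*I*pi/5)) + 1*(1)*conj(exp(2*I*pi/5)) + 1*(1)*conj(exp(-4*I*pi/5))]
      = (1/5)[(1) + (exp(-4*I*pi/5)) + (exp(2*I*pi/5)) + (exp(-2*I*pi/5)) + (exp(4*I*pi/5))] = 0/5 = 0
  <chi_2*chi_3, chi_3> = (1/5)[1*(1)*conj(1) + 1*(1)*conj(exp(-4*I*pi/5)) + 1*(1)*conj(exp(2*I*pi/5)) + 1*(1)*conj(exp(-2*I*pi/5)) + 1*(1)*conj(exp(4*I*pi/5))]
      = (1/5)[(1) + (exp(4*I*pi/5)) + (exp(-2*I*pi/5)) + (exp(2*I*pi/5)) + (exp(-4*I*pi/5))] = 0/5 = 0
  <chi_2*chi_3, chi_4> = (1/5)[1*(1)*conj(1) + 1*(1)*conj(exp(-2*I*pi/5)) + 1*(1)*conj(exp(-4*I*pi/5)) + 1*(1)*conj(exp(4*I*pi/5)) + 1*(1)*conj(exp(2*I*pi/5))]
      = (1/5)[(1) + (exp(2*I*pi/5)) + (exp(4*I*pi/5)) + (exp(-4*I*pi/5)) + (exp(-2*I*pi/5))] = 0/5 = 0
(Exp terms are combined using exp(i*s)*conj(exp(i*t)) = exp(i*(s-t)), and sums of them are collapsed using the identity that for every m > 1 the m distinct m-th roots of unity sum to 0, e.g. 1 + exp(2*I*pi/3) + exp(-2*I*pi/3) = 0.)
Hence the multiplicities are chi_0: 1. Dimension check: dim(chi_2)*dim(chi_3) = 1*1 = 1 and sum (mult * dim) = 1*1 = 1.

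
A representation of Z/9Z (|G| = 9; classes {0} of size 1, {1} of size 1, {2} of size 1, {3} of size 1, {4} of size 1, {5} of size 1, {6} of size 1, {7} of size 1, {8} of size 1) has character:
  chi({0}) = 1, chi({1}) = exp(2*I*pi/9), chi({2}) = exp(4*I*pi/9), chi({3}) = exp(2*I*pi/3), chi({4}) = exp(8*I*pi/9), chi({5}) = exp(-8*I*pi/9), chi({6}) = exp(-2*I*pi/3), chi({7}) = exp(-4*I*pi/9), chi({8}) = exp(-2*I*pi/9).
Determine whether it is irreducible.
Irreducible: <chi, chi> = 1.

Justification: <chi, chi> = (1/|G|) sum_C |C| * |chi(C)|^2 = (1/9)[1*|1|^2 + 1*|exp(2*I*pi/9)|^2 + 1*|exp(4*I*pi/9)|^2 + 1*|exp(2*I*pi/3)|^2 + 1*|exp(8*I*pi/9)|^2 + 1*|exp(-8*I*pi/9)|^2 + 1*|exp(-2*I*pi/3)|^2 + 1*|exp(-4*I*pi/9)|^2 + 1*|exp(-2*I*pi/9)|^2]
  = (1/9)[(1) + (1) + (1) + (1) + (1) + (1) + (1) + (1) + (1)] = 9/9 = 1.
(Exp terms are combined using exp(i*s)*conj(exp(i*t)) = exp(i*(s-t)), and sums of them are collapsed using the identity that for every m > 1 the m distinct m-th roots of unity sum to 0, e.g. 1 + exp(2*I*pi/3) + exp(-2*I*pi/3) = 0.)
A character is irreducible iff <chi, chi> = 1, so this representation is irreducible.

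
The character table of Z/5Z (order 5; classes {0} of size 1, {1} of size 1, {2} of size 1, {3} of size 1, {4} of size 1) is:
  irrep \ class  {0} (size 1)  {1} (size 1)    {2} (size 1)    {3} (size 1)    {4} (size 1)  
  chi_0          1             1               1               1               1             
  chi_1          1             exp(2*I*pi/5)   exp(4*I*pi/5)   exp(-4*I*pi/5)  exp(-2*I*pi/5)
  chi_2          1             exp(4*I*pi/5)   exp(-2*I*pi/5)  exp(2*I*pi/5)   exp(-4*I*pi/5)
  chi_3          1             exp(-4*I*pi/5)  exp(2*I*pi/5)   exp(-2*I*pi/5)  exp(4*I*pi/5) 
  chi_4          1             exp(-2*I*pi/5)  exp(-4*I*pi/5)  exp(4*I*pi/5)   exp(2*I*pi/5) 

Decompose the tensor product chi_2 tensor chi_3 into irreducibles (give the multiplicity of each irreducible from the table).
chi_2 tensor chi_3 = chi_0 (all other irreducibles have multiplicity 0).

The character of a tensor product is the pointwise product (chi_2 * chi_3)(C) = chi_2(C) * chi_3(C):
  {0}: (1)*(1), {1}: (exp(4*I*pi/5))*(exp(-4*I*pi/5)), {2}: (exp(-2*I*pi/5))*(exp(2*I*pi/5)), {3}: (exp(2*I*pi/5))*(exp(-2*I*pi/5)), {4}: (exp(-4*I*pi/5))*(exp(4*I*pi/5))
so (chi_2 * chi_3) takes values
  {0} -> 1, {1} -> 1, {2} -> 1, {3} -> 1, {4} -> 1.
Now take the inner product of this character with each irreducible chi from the table, <chi_2*chi_3, chi> = (1/5) sum_C |C| (chi_2*chi_3)(C) conj(chi(C)):
  <chi_2*chi_3, chi_0> = (1/5)[1*(1)*conj(1) + 1*(1)*conj(1) + 1*(1)*conj(1) + 1*(1)*conj(1) + 1*(1)*conj(1)]
      = (1/5)[(1) + (1) + (1) + (1) + (1)] = 5/5 = 1
  <chi_2*chi_3, chi_1> = (1/5)[1*(1)*conj(1) + 1*(1)*conj(exp(2*I*pi/5)) + 1*(1)*conj(exp(4*I*pi/5)) + 1*(1)*conj(exp(-4*I*pi/5)) + 1*(1)*conj(exp(-2*I*pi/5))]
      = (1/5)[(1) + (exp(-2*I*pi/5)) + (exp(-4*I*pi/5)) + (exp(4*I*pi/5)) + (exp(2*I*pi/5))] = 0/5 = 0
  <chi_2*chi_3, chi_2> = (1/5)[1*(1)*conj(1) + 1*(1)*conj(exp(4*I*pi/5)) + 1*(1)*conj(exp(-2*I*pi/5)) + 1*(1)*conj(exp(2*I*pi/5)) + 1*(1)*conj(exp(-4*I*pi/5))]
      = (1/5)[(1) + (exp(-4*I*pi/5)) + (exp(2*I*pi/5)) + (exp(-2*I*pi/5)) + (exp(4*I*pi/5))] = 0/5 = 0
  <chi_2*chi_3, chi_3> = (1/5)[1*(1)*conj(1) + 1*(1)*conj(exp(-4*I*pi/5)) + 1*(1)*conj(exp(2*I*pi/5)) + 1*(1)*conj(exp(-2*I*pi/5)) + 1*(1)*conj(exp(4*I*pi/5))]
      = (1/5)[(1) + (exp(4*I*pi/5)) + (exp(-2*I*pi/5)) + (exp(2*I*pi/5)) + (exp(-4*I*pi/5))] = 0/5 = 0
  <chi_2*chi_3, chi_4> = (1/5)[1*(1)*conj(1) + 1*(1)*conj(exp(-2*I*pi/5)) + 1*(1)*conj(exp(-4*I*pi/5)) + 1*(1)*conj(exp(4*I*pi/5)) + 1*(1)*conj(exp(2*I*pi/5))]
      = (1/5)[(1) + (exp(2*I*pi/5)) + (exp(4*I*pi/5)) + (exp(-4*I*pi/5)) + (exp(-2*I*pi/5))] = 0/5 = 0
(Exp terms are combined using exp(i*s)*conj(exp(i*t)) = exp(i*(s-t)), and sums of them are collapsed using the identity that for every m > 1 the m distinct m-th roots of unity sum to 0, e.g. 1 + exp(2*I*pi/3) + exp(-2*I*pi/3) = 0.)
Hence the multiplicities are chi_0: 1. Dimension check: dim(chi_2)*dim(chi_3) = 1*1 = 1 and sum (mult * dim) = 1*1 = 1.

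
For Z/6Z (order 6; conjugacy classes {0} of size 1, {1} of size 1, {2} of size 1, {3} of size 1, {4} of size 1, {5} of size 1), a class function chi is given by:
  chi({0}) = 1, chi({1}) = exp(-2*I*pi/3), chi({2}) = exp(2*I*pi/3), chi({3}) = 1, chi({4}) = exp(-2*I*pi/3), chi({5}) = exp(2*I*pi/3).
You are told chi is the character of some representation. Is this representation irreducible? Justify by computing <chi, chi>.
Irreducible: <chi, chi> = 1.

<chi, chi> = (1/|G|) sum_C |C| * |chi(C)|^2 = (1/6)[1*|1|^2 + 1*|exp(-2*I*pi/3)|^2 + 1*|exp(2*I*pi/3)|^2 + 1*|1|^2 + 1*|exp(-2*I*pi/3)|^2 + 1*|exp(2*I*pi/3)|^2]
  = (1/6)[(1) + (1) + (1) + (1) + (1) + (1)] = 6/6 = 1.
(Exp terms are combined using exp(i*s)*conj(exp(i*t)) = exp(i*(s-t)), and sums of them are collapsed using the identity that for every m > 1 the m distinct m-th roots of unity sum to 0, e.g. 1 + exp(2*I*pi/3) + exp(-2*I*pi/3) = 0.)
A character is irreducible iff <chi, chi> = 1, so this representation is irreducible.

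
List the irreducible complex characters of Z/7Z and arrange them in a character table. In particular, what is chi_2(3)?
Character table of Z/7Z (irreps indexed chi_0,...,chi_6 with chi_k(m) = zeta_7^(k*m), zeta_7 = exp(2*pi*i/7)):
  irrep \ class  {0} (size 1)  {1} (size 1)    {2} (size 1)    {3} (size 1)    {4} (size 1)    {5} (size 1)    {6} (size 1)  
  chi_0          1             1               1               1               1               1               1             
  chi_1          1             exp(2*I*pi/7)   exp(4*I*pi/7)   exp(6*I*pi/7)   exp(-6*I*pi/7)  exp(-4*I*pi/7)  exp(-2*I*pi/7)
  chi_2          1             exp(4*I*pi/7)   exp(-6*I*pi/7)  exp(-2*I*pi/7)  exp(2*I*pi/7)   exp(6*I*pi/7)   exp(-4*I*pi/7)
  chi_3          1             exp(6*I*pi/7)   exp(-2*I*pi/7)  exp(4*I*pi/7)   exp(-4*I*pi/7)  exp(2*I*pi/7)   exp(-6*I*pi/7)
  chi_4          1             exp(-6*I*pi/7)  exp(2*I*pi/7)   exp(-4*I*pi/7)  exp(4*I*pi/7)   exp(-2*I*pi/7)  exp(6*I*pi/7) 
  chi_5          1             exp(-4*I*pi/7)  exp(6*I*pi/7)   exp(2*I*pi/7)   exp(-2*I*pi/7)  exp(-6*I*pi/7)  exp(4*I*pi/7) 
  chi_6          1             exp(-2*I*pi/7)  exp(-4*I*pi/7)  exp(-6*I*pi/7)  exp(6*I*pi/7)   exp(4*I*pi/7)   exp(2*I*pi/7) 

Spot check: chi_2(3) = zeta_7^(2*3) = zeta_7^6 = exp(-2*I*pi/7).

Reasoning: Z/7Z is abelian, so all 7 irreducible complex representations are 1-dimensional. They are given by chi_k(m) = zeta_7^(k*m) for k = 0,...,6. Row orthogonality: sum_m chi_k(m) conj(chi_l(m)) = 7 * [k = l].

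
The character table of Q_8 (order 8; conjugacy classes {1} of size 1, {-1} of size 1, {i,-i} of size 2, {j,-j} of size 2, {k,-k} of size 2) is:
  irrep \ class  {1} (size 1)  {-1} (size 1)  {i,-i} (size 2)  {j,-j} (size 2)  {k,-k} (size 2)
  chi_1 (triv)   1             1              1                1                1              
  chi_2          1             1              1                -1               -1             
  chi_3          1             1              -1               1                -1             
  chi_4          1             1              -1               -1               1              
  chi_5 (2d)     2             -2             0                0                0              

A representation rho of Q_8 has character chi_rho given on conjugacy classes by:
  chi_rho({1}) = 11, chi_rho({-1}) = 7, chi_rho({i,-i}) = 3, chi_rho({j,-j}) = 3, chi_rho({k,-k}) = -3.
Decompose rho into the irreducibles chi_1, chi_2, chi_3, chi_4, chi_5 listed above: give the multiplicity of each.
Multiplicities: chi_1: 3, chi_2: 3, chi_3: 3, chi_4: 0, chi_5: 1.

Working: Use <chi_rho, chi> = (1/|G|) sum_C |C| * chi_rho(C) * conj(chi(C)) with |G| = 8 for each irreducible chi in the table:
  <chi_rho, chi_1> = (1/8)[1*(11)*conj(1) + 1*(7)*conj(1) + 2*(3)*conj(1) + 2*(3)*conj(1) + 2*(-3)*conj(1)]
      = (1/8)[(11) + (7) + (6) + (6) + (-6)] = 24/8 = 3
  <chi_rho, chi_2> = (1/8)[1*(11)*conj(1) + 1*(7)*conj(1) + 2*(3)*conj(1) + 2*(3)*conj(-1) + 2*(-3)*conj(-1)]
      = (1/8)[(11) + (7) + (6) + (-6) + (6)] = 24/8 = 3
  <chi_rho, chi_3> = (1/8)[1*(11)*conj(1) + 1*(7)*conj(1) + 2*(3)*conj(-1) + 2*(3)*conj(1) + 2*(-3)*conj(-1)]
      = (1/8)[(11) + (7) + (-6) + (6) + (6)] = 24/8 = 3
  <chi_rho, chi_4> = (1/8)[1*(11)*conj(1) + 1*(7)*conj(1) + 2*(3)*conj(-1) + 2*(3)*conj(-1) + 2*(-3)*conj(1)]
      = (1/8)[(11) + (7) + (-6) + (-6) + (-6)] = 0/8 = 0
  <chi_rho, chi_5> = (1/8)[1*(11)*conj(2) + 1*(7)*conj(-2) + 2*(3)*conj(0) + 2*(3)*conj(0) + 2*(-3)*conj(0)]
      = (1/8)[(22) + (-14) + (0) + (0) + (0)] = 8/8 = 1
Dimension check: dim(rho) = sum (mult * dim) = 3*1 + 3*1 + 3*1 + 0*1 + 1*2 = 11 = chi_rho(e) = 11.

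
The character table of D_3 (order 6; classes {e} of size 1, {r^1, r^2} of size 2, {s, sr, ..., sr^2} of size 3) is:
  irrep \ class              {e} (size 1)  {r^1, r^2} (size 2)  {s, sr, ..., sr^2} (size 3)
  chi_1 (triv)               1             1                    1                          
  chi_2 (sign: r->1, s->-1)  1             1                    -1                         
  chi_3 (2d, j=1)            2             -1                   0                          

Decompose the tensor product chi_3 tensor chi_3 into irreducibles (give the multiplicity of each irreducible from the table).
chi_3 tensor chi_3 = chi_1 + chi_2 + chi_3 (all other irreducibles have multiplicity 0).

Derivation: The character of a tensor product is the pointwise product (chi_3 * chi_3)(C) = chi_3(C) * chi_3(C):
  {e}: (2)*(2), {r^1, r^2}: (-1)*(-1), {s, sr, ..., sr^2}: (0)*(0)
so (chi_3 * chi_3) takes values
  {e} -> 4, {r^1, r^2} -> 1, {s, sr, ..., sr^2} -> 0.
Now take the inner product of this character with each irreducible chi from the table, <chi_3*chi_3, chi> = (1/6) sum_C |C| (chi_3*chi_3)(C) conj(chi(C)):
  <chi_3*chi_3, chi_1> = (1/6)[1*(4)*conj(1) + 2*(1)*conj(1) + 3*(0)*conj(1)]
      = (1/6)[(4) + (2) + (0)] = 6/6 = 1
  <chi_3*chi_3, chi_2> = (1/6)[1*(4)*conj(1) + 2*(1)*conj(1) + 3*(0)*conj(-1)]
      = (1/6)[(4) + (2) + (0)] = 6/6 = 1
  <chi_3*chi_3, chi_3> = (1/6)[1*(4)*conj(2) + 2*(1)*conj(-1) + 3*(0)*conj(0)]
      = (1/6)[(8) + (-2) + (0)] = 6/6 = 1
Hence the multiplicities are chi_1: 1, chi_2: 1, chi_3: 1. Dimension check: dim(chi_3)*dim(chi_3) = 2*2 = 4 and sum (mult * dim) = 1*1 + 1*1 + 1*2 = 4.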